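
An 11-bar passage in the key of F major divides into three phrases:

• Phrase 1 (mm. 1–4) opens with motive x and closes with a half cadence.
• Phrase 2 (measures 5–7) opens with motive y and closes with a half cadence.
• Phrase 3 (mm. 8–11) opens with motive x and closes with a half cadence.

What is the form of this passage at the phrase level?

The final phrase closes with a half cadence, which is not stronger than the preceding half cadence; the 3 phrases lack an overall antecedent–consequent design and so form a phrase group.

phrase group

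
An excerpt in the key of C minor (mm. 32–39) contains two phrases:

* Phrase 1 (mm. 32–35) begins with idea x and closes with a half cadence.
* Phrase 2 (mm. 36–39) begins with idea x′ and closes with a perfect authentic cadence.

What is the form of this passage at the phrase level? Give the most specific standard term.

Phrase 1 ends with a half cadence (weaker) and phrase 2 with a perfect authentic cadence (stronger): antecedent + consequent = a period.
The two phrases open with the same material (x / x′), so the period is parallel.

parallel period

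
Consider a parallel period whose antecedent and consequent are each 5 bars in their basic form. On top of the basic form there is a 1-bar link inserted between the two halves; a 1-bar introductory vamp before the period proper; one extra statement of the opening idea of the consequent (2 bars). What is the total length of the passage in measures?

Basic parallel period: 5 + 5 = 10 bars.
10 (basic form) + 1 (link) + 1 (introduction) + 2 (extra statement) = 14.

14 measures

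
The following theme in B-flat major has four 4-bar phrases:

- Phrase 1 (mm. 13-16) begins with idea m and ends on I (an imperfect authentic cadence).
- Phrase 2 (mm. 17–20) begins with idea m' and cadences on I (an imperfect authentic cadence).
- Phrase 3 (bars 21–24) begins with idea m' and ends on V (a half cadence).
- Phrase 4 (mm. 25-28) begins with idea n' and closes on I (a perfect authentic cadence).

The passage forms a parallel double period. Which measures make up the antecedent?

In a double period the four phrases pair into a large antecedent (phrases 1–2, ending imperfect authentic cadence) and a large consequent (phrases 3–4, ending perfect authentic cadence). The antecedent spans mm. 13–20.

measures 13–20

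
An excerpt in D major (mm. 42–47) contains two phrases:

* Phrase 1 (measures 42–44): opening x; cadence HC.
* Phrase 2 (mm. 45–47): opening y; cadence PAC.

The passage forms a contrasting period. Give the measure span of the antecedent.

measures 42–44

The antecedent is the phrase ending with the weaker cadence (half cadence, phrase 1) and the consequent the one ending more conclusively (perfect authentic cadence, phrase 2); the antecedent is measures 42-44.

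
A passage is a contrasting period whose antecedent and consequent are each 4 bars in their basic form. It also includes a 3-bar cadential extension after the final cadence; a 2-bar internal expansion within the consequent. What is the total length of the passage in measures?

Basic contrasting period: 4 + 4 = 8 bars.
8 (basic form) + 3 (cadential extension) + 2 (internal expansion) = 13.

13 measures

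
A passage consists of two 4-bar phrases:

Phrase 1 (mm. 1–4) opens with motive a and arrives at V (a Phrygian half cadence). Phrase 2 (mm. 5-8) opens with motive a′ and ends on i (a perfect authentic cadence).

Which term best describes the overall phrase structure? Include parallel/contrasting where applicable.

Phrase 1 ends with a Phrygian half cadence (weaker) and phrase 2 with a perfect authentic cadence (stronger): antecedent + consequent = a period.
The two phrases open with the same material (a / a′), so the period is parallel.

parallel period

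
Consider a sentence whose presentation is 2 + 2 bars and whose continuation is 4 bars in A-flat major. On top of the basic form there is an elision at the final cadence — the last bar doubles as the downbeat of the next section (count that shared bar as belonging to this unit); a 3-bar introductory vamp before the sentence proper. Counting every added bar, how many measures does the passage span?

Basic sentence: 2 + 2 + 4 = 8 bars.
8 (basic form) + 3 (introduction) = 11.
The elision shares a bar with the next section but does not change this unit's count.

11 measures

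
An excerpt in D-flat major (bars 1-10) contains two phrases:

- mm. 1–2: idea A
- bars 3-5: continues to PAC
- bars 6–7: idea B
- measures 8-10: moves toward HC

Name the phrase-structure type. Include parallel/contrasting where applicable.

The second phrase closes with a half cadence, which is not stronger than the first phrase's perfect authentic cadence; without a weak→strong cadential pair there is no antecedent–consequent relationship, so this is a phrase group rather than a period.

phrase group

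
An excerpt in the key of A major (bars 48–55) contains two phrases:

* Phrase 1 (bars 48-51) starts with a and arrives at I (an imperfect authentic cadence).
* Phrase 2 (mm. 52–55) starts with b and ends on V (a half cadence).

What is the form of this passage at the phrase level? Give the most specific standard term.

The second phrase closes with a half cadence, which is not stronger than the first phrase's imperfect authentic cadence; without a weak→strong cadential pair there is no antecedent–consequent relationship, so this is a phrase group rather than a period.

phrase group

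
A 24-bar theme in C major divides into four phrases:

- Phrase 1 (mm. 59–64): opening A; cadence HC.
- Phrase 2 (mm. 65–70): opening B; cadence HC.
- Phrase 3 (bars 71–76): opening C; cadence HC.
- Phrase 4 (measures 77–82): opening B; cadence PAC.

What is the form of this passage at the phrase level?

Four phrases in two halves: the first half (measures 59-70) ends with a half cadence, the second (mm. 71–82) with a perfect authentic cadence — a large antecedent–consequent pair, i.e. a double period.
Phrase 3 begins with different material from phrase 1, making it contrasting.

contrasting double period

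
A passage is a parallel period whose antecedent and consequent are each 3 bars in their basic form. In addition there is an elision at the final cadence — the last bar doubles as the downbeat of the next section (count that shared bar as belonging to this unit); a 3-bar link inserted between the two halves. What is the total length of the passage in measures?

9 measures

Basic parallel period: 3 + 3 = 6 bars.
6 (basic form) + 3 (link) = 9.
The elision shares a bar with the next section but does not change this unit's count.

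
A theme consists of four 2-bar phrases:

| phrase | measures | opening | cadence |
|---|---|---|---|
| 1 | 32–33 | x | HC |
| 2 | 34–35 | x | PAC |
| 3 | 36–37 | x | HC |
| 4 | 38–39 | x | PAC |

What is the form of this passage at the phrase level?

repeated period

The cadence pattern HC–PAC–HC–PAC is weak–strong twice, and phrases 3–4 restate phrases 1–2: a period heard twice, not a double period (which would end weakly at phrase 2).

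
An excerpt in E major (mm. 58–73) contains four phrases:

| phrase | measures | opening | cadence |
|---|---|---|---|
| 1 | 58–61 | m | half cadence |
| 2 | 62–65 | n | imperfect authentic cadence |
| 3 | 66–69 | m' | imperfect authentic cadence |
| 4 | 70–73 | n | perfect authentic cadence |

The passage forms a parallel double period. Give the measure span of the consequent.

In a double period the first pair of phrases (ending imperfect authentic cadence) is the large antecedent and the second pair (ending perfect authentic cadence) is the large consequent; the consequent is measures 66–73.

measures 66–73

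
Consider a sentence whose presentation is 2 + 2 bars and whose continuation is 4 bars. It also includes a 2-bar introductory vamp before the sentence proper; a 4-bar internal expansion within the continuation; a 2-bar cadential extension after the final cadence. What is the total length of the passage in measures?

Basic sentence: 2 + 2 + 4 = 8 bars.
8 (basic form) + 2 (introduction) + 4 (internal expansion) + 2 (cadential extension) = 16.

16 measures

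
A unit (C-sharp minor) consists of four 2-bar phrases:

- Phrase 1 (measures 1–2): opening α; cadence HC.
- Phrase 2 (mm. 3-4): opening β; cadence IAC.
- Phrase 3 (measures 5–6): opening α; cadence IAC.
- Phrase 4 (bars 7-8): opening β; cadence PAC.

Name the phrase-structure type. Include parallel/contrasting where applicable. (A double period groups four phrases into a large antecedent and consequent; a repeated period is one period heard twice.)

parallel double period

Four phrases in two halves: the first half (mm. 1-4) ends with an imperfect authentic cadence, the second (mm. 5-8) with a perfect authentic cadence — a large antecedent–consequent pair, i.e. a double period.
Phrase 3 begins with the same material as phrase 1, making it parallel.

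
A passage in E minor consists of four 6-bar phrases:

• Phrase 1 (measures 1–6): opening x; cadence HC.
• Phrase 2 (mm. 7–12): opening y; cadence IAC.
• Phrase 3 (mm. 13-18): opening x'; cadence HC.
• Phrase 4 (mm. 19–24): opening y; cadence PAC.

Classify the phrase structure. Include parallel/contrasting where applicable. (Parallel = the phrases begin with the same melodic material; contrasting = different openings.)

Four phrases in two halves: the first half (bars 1–12) ends with an imperfect authentic cadence, the second (measures 13-24) with a perfect authentic cadence — a large antecedent–consequent pair, i.e. a double period.
Phrase 3 begins with the same material as phrase 1, making it parallel.

parallel double period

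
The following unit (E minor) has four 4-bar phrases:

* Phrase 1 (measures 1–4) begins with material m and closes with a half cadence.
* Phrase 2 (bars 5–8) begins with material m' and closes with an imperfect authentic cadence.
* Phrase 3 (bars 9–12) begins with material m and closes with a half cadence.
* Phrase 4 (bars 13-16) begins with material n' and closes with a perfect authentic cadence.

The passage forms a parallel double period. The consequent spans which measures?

measures 9–16

In a double period the four phrases pair into a large antecedent (phrases 1–2, ending imperfect authentic cadence) and a large consequent (phrases 3–4, ending perfect authentic cadence). The consequent spans mm. 9–16.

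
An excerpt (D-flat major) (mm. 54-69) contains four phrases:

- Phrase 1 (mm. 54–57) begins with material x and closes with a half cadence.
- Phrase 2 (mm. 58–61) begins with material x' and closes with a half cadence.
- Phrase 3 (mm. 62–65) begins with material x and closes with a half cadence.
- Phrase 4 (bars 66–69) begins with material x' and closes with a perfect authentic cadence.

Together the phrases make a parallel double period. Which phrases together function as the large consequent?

phrases 3 and 4

In a double period the first pair of phrases (ending half cadence) is the large antecedent and the second pair (ending perfect authentic cadence) is the large consequent; the consequent is phrases 3 and 4.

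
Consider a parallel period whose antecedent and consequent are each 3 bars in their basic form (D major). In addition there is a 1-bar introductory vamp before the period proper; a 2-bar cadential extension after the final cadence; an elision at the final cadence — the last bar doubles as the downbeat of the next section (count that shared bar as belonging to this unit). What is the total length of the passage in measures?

Basic parallel period: 3 + 3 = 6 bars.
6 (basic form) + 1 (introduction) + 2 (cadential extension) = 9.
The elision shares a bar with the next section but does not change this unit's count.

9 measures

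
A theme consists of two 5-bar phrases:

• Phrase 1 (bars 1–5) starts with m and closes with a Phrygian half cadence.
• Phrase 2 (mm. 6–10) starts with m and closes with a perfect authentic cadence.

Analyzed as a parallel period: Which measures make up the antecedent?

measures 1–5

The antecedent is the phrase ending with the weaker cadence (Phrygian half cadence, phrase 1) and the consequent the one ending more conclusively (perfect authentic cadence, phrase 2); the antecedent is mm. 1–5.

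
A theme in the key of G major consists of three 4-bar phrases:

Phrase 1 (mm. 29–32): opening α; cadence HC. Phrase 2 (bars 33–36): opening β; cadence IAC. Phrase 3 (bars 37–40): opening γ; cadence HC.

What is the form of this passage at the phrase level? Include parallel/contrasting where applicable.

phrase group

The final phrase closes with a half cadence, which is not stronger than the preceding imperfect authentic cadence; the 3 phrases lack an overall antecedent–consequent design and so form a phrase group.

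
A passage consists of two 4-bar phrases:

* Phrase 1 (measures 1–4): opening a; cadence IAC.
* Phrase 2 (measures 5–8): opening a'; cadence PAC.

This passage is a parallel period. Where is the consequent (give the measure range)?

measures 5–8

The antecedent is the phrase ending with the weaker cadence (imperfect authentic cadence, phrase 1) and the consequent the one ending more conclusively (perfect authentic cadence, phrase 2); the consequent is measures 5–8.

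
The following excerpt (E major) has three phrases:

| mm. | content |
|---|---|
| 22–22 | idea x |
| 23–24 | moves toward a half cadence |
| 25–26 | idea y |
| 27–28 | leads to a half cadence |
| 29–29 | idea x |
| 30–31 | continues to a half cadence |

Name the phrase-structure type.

The final phrase closes with a half cadence, which is not stronger than the preceding half cadence; the 3 phrases lack an overall antecedent–consequent design and so form a phrase group.

phrase group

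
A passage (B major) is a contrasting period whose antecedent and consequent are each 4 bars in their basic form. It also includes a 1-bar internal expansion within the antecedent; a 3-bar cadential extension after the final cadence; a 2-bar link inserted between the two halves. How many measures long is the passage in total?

14 measures

Basic contrasting period: 4 + 4 = 8 bars.
8 (basic form) + 1 (internal expansion) + 3 (cadential extension) + 2 (link) = 14.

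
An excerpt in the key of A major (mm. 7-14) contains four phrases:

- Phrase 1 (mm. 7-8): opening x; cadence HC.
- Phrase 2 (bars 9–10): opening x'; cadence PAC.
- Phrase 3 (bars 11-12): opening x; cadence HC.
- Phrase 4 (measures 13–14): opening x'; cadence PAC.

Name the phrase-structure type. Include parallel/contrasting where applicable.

repeated period

The cadence pattern HC–PAC–HC–PAC is weak–strong twice, and phrases 3–4 restate phrases 1–2: a period heard twice, not a double period (which would end weakly at phrase 2).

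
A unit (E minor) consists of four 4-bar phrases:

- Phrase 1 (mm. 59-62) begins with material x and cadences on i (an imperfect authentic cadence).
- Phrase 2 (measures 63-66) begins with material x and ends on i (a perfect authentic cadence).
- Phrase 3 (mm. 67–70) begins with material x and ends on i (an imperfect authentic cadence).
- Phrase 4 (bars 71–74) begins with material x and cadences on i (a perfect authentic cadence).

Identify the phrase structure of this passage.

The cadence pattern IAC–PAC–IAC–PAC is weak–strong twice, and phrases 3–4 restate phrases 1–2: a period heard twice, not a double period (which would end weakly at phrase 2).

repeated period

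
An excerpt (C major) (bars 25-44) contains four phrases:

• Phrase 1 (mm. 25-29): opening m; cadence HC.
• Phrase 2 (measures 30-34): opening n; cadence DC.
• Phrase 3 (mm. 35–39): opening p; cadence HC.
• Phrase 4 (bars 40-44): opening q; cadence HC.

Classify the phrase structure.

phrase group

Phrase 4 ends with a half cadence, no stronger than phrase 2's deceptive cadence, so the four phrases do not form a double period; nor do phrases 3–4 duplicate 1–2, so it is not a repeated period. With no phrase reaching a conclusive cadence, the passage is a phrase group.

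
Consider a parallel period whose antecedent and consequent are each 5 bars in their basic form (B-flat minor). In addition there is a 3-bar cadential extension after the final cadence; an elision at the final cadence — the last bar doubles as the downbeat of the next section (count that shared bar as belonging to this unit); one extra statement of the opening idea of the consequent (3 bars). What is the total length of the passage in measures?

16 measures

Basic parallel period: 5 + 5 = 10 bars.
10 (basic form) + 3 (cadential extension) + 3 (extra statement) = 16.
The elision shares a bar with the next section but does not change this unit's count.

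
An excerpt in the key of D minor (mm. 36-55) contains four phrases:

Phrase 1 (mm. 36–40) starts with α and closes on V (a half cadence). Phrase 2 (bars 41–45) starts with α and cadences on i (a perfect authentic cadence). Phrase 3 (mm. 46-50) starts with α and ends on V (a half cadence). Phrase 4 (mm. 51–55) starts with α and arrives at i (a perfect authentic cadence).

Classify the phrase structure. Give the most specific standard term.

The cadence pattern HC–PAC–HC–PAC is weak–strong twice, and phrases 3–4 restate phrases 1–2: a period heard twice, not a double period (which would end weakly at phrase 2).

repeated period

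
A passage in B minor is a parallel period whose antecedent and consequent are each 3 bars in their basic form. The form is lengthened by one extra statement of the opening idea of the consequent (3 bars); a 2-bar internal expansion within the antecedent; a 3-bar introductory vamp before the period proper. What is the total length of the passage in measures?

14 measures

Basic parallel period: 3 + 3 = 6 bars.
6 (basic form) + 3 (extra statement) + 2 (internal expansion) + 3 (introduction) = 14.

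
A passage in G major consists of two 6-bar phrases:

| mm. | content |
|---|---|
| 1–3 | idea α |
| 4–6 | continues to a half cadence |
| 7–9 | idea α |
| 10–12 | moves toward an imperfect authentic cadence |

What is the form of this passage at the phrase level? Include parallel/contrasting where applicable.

Phrase 1 ends with a half cadence (weaker) and phrase 2 with an imperfect authentic cadence (stronger): antecedent + consequent = a period.
The two phrases open with the same material (α / α), so the period is parallel.

parallel period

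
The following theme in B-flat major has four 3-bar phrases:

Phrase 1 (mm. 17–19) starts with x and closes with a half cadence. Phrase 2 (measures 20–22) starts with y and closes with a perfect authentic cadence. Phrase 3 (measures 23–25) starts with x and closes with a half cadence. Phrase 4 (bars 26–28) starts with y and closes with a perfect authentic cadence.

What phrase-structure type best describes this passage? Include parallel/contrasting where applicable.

repeated period

The cadence pattern HC–PAC–HC–PAC is weak–strong twice, and phrases 3–4 restate phrases 1–2: a period heard twice, not a double period (which would end weakly at phrase 2).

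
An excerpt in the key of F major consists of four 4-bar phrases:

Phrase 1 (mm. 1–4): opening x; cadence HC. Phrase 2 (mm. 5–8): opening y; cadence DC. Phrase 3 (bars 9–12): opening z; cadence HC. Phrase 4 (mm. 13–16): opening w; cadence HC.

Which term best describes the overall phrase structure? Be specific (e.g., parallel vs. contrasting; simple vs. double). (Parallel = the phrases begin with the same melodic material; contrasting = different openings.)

phrase group

Phrase 4 ends with a half cadence, no stronger than phrase 2's deceptive cadence, so the four phrases do not form a double period; nor do phrases 3–4 duplicate 1–2, so it is not a repeated period. With no phrase reaching a conclusive cadence, the passage is a phrase group.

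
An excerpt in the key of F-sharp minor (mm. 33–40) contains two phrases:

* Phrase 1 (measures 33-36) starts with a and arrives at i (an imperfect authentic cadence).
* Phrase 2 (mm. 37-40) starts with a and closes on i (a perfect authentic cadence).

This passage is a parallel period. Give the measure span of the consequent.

measures 37–40

The antecedent is the phrase ending with the weaker cadence (imperfect authentic cadence, phrase 1) and the consequent the one ending more conclusively (perfect authentic cadence, phrase 2); the consequent is bars 37-40.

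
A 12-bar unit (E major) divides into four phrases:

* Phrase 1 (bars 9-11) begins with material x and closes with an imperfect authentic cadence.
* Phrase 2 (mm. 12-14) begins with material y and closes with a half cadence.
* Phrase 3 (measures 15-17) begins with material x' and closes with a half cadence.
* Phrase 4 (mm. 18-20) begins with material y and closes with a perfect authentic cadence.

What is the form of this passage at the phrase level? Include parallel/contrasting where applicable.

Four phrases in two halves: the first half (measures 9–14) ends with a half cadence, the second (mm. 15–20) with a perfect authentic cadence — a large antecedent–consequent pair, i.e. a double period.
Phrase 3 begins with the same material as phrase 1, making it parallel.

parallel double period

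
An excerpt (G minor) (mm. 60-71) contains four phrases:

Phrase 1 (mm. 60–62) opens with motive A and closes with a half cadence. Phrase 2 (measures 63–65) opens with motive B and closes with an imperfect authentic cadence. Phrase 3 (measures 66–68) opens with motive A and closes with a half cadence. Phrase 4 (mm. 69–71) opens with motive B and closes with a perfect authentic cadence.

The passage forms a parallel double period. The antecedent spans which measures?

measures 60–65

In a double period the four phrases pair into a large antecedent (phrases 1–2, ending imperfect authentic cadence) and a large consequent (phrases 3–4, ending perfect authentic cadence). The antecedent spans bars 60–65.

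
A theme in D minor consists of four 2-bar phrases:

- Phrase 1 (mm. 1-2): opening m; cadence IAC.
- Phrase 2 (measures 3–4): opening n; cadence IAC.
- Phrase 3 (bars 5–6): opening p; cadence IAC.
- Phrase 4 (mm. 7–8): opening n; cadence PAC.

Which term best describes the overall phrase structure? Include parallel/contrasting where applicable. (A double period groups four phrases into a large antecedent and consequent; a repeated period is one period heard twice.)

contrasting double period

Four phrases in two halves: the first half (bars 1-4) ends with an imperfect authentic cadence, the second (mm. 5–8) with a perfect authentic cadence — a large antecedent–consequent pair, i.e. a double period.
Phrase 3 begins with different material from phrase 1, making it contrasting.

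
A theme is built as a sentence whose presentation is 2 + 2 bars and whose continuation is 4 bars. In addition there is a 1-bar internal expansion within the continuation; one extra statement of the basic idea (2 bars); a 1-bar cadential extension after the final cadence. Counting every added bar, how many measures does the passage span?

Basic sentence: 2 + 2 + 4 = 8 bars.
8 (basic form) + 1 (internal expansion) + 2 (extra statement) + 1 (cadential extension) = 12.

12 measures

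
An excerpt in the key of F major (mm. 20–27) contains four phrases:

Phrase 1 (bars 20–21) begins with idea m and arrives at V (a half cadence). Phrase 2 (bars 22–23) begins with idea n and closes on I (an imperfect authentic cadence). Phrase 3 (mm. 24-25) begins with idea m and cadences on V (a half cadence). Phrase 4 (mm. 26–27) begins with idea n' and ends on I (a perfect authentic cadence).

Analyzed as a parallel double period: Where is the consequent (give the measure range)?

measures 24–27

In a double period the four phrases pair into a large antecedent (phrases 1–2, ending imperfect authentic cadence) and a large consequent (phrases 3–4, ending perfect authentic cadence). The consequent spans mm. 24–27.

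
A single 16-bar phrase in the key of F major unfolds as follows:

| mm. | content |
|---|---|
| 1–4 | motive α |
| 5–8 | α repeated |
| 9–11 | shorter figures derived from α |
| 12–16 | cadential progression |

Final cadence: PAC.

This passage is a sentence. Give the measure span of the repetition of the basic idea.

The presentation of a sentence is the basic idea (mm. 1–4) plus its repetition (mm. 5–8); the repetition of the basic idea is therefore mm. 5-8.

measures 5–8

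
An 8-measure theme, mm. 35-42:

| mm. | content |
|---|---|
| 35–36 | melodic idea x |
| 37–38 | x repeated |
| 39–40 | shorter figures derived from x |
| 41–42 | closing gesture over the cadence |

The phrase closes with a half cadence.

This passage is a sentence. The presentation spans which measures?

measures 35–38

The presentation of a sentence is the basic idea (mm. 35–36) plus its repetition (bars 37–38); the presentation is therefore measures 35–38.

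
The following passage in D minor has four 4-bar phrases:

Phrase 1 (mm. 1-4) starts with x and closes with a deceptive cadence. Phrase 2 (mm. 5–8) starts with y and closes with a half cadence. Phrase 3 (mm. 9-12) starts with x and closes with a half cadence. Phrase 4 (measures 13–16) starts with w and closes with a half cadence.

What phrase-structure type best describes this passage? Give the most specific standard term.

phrase group

Phrase 4 ends with a half cadence, no stronger than phrase 2's half cadence, so the four phrases do not form a double period; nor do phrases 3–4 duplicate 1–2, so it is not a repeated period. With no phrase reaching a conclusive cadence, the passage is a phrase group.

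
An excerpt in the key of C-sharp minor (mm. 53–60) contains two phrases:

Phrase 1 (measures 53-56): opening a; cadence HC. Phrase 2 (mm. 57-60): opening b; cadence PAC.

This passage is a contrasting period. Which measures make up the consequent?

The antecedent is the phrase ending with the weaker cadence (half cadence, phrase 1) and the consequent the one ending more conclusively (perfect authentic cadence, phrase 2); the consequent is measures 57–60.

measures 57–60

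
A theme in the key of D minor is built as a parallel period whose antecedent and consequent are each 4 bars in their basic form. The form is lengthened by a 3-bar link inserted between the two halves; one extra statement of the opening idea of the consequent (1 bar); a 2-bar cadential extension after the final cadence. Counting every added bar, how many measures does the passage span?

14 measures

Basic parallel period: 4 + 4 = 8 bars.
8 (basic form) + 3 (link) + 1 (extra statement) + 2 (cadential extension) = 14.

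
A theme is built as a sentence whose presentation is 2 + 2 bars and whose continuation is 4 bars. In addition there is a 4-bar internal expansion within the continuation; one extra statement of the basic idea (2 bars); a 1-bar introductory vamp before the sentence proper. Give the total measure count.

Basic sentence: 2 + 2 + 4 = 8 bars.
8 (basic form) + 4 (internal expansion) + 2 (extra statement) + 1 (introduction) = 15.

15 measures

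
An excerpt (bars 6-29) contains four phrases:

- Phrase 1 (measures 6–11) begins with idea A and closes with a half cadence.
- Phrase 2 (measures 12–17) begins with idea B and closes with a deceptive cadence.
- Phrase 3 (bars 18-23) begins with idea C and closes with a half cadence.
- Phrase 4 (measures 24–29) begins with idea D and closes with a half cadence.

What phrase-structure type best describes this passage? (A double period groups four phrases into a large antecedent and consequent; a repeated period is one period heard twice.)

phrase group

Phrase 4 ends with a half cadence, no stronger than phrase 2's deceptive cadence, so the four phrases do not form a double period; nor do phrases 3–4 duplicate 1–2, so it is not a repeated period. With no phrase reaching a conclusive cadence, the passage is a phrase group.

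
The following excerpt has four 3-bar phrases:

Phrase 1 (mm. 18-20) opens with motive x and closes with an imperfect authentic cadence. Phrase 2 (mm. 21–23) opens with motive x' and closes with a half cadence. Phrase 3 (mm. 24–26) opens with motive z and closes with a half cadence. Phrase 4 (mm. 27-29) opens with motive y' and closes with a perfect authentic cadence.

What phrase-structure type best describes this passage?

contrasting double period

Four phrases in two halves: the first half (mm. 18–23) ends with a half cadence, the second (measures 24-29) with a perfect authentic cadence — a large antecedent–consequent pair, i.e. a double period.
Phrase 3 begins with different material from phrase 1, making it contrasting.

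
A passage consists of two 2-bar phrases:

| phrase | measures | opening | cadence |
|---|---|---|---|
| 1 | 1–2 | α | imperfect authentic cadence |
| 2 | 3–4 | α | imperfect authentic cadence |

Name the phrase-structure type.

Both phrases have the same opening (α) and the same cadence (imperfect authentic cadence): the second is a restatement, not a consequent, so this is a repeated phrase rather than a period.

repeated phrase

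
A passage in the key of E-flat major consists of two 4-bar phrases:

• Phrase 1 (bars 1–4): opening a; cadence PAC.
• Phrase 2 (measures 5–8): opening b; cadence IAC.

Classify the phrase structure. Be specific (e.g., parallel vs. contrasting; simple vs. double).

The second phrase closes with an imperfect authentic cadence, which is not stronger than the first phrase's perfect authentic cadence; without a weak→strong cadential pair there is no antecedent–consequent relationship, so this is a phrase group rather than a period.

phrase group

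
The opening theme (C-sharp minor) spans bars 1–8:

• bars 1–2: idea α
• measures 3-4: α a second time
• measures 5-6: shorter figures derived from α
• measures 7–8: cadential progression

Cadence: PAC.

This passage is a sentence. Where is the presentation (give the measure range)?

measures 1–4

The presentation of a sentence is the basic idea (bars 1–2) plus its repetition (mm. 3–4); the presentation is therefore mm. 1–4.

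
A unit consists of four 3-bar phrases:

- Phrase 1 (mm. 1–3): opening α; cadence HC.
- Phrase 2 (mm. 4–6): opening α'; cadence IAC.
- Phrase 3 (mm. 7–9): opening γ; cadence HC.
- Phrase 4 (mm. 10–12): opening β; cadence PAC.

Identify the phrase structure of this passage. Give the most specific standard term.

Four phrases in two halves: the first half (mm. 1–6) ends with an imperfect authentic cadence, the second (measures 7–12) with a perfect authentic cadence — a large antecedent–consequent pair, i.e. a double period.
Phrase 3 begins with different material from phrase 1, making it contrasting.

contrasting double period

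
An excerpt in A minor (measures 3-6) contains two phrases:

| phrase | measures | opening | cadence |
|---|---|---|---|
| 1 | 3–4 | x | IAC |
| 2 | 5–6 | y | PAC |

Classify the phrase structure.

Phrase 1 ends with an imperfect authentic cadence (weaker) and phrase 2 with a perfect authentic cadence (stronger): antecedent + consequent = a period.
The two phrases open with different material (x / y), so the period is contrasting.

contrasting period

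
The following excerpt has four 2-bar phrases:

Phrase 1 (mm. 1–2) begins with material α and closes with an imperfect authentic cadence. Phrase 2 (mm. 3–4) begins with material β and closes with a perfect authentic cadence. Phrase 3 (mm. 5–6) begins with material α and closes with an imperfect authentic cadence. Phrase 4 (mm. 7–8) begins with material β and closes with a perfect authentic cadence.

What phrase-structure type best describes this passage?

The cadence pattern IAC–PAC–IAC–PAC is weak–strong twice, and phrases 3–4 restate phrases 1–2: a period heard twice, not a double period (which would end weakly at phrase 2).

repeated period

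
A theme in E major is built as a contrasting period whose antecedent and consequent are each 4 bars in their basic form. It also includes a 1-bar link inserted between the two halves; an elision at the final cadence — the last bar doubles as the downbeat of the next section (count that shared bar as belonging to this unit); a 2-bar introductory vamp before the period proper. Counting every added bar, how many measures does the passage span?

Basic contrasting period: 4 + 4 = 8 bars.
8 (basic form) + 1 (link) + 2 (introduction) = 11.
The elision shares a bar with the next section but does not change this unit's count.

11 measures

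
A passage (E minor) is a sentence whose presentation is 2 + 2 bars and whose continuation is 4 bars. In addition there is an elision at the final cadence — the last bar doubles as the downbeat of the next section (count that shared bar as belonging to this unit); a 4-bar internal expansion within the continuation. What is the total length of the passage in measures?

Basic sentence: 2 + 2 + 4 = 8 bars.
8 (basic form) + 4 (internal expansion) = 12.
The elision shares a bar with the next section but does not change this unit's count.

12 measures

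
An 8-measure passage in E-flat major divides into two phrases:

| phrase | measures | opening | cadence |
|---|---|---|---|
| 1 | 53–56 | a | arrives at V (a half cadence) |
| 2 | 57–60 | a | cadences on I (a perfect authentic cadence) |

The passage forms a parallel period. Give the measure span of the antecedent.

measures 53–56

The phrase ending with the weaker cadence (half cadence) is the antecedent; the one ending more conclusively (perfect authentic cadence) is the consequent. The antecedent is measures 53–56.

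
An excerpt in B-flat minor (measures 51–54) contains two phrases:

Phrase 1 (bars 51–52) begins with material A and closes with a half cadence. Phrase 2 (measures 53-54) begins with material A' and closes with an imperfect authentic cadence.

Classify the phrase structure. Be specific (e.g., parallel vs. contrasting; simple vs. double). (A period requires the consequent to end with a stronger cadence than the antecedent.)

parallel period

Phrase 1 ends with a half cadence (weaker) and phrase 2 with an imperfect authentic cadence (stronger): antecedent + consequent = a period.
The two phrases open with the same material (A / A'), so the period is parallel.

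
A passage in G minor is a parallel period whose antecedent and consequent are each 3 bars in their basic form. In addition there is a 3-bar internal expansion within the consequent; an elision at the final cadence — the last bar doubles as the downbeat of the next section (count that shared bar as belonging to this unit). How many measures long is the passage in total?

9 measures

Basic parallel period: 3 + 3 = 6 bars.
6 (basic form) + 3 (internal expansion) = 9.
The elision shares a bar with the next section but does not change this unit's count.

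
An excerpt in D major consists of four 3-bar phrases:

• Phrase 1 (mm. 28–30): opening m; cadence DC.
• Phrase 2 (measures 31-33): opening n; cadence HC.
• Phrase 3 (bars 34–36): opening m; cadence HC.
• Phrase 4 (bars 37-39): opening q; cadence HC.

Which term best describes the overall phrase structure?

phrase group

Phrase 4 ends with a half cadence, no stronger than phrase 2's half cadence, so the four phrases do not form a double period; nor do phrases 3–4 duplicate 1–2, so it is not a repeated period. With no phrase reaching a conclusive cadence, the passage is a phrase group.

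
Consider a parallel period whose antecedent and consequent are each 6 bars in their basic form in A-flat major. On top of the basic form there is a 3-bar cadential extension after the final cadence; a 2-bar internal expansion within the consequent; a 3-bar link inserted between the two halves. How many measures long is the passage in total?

20 measures

Basic parallel period: 6 + 6 = 12 bars.
12 (basic form) + 3 (cadential extension) + 2 (internal expansion) + 3 (link) = 20.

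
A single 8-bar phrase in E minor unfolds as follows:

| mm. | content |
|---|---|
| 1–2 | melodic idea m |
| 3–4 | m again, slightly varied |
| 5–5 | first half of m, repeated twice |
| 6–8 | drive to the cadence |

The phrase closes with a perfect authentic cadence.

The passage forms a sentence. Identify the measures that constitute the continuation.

After the presentation (mm. 1–4), the continuation covers the fragmentation through the cadence: mm. 5–8.

measures 5–8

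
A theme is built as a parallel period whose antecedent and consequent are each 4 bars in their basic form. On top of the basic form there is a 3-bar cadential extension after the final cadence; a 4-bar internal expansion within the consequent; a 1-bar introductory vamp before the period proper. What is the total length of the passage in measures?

16 measures

Basic parallel period: 4 + 4 = 8 bars.
8 (basic form) + 3 (cadential extension) + 4 (internal expansion) + 1 (introduction) = 16.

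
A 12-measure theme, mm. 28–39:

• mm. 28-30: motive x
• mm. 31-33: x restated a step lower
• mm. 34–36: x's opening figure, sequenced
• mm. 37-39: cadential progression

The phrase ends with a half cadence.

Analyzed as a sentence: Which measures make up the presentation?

measures 28–33

The presentation of a sentence is the basic idea (bars 28–30) plus its repetition (bars 31–33); the presentation is therefore mm. 28–33.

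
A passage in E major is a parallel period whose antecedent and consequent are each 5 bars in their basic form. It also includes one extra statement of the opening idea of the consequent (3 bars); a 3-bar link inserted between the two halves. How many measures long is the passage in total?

Basic parallel period: 5 + 5 = 10 bars.
10 (basic form) + 3 (extra statement) + 3 (link) = 16.

16 measures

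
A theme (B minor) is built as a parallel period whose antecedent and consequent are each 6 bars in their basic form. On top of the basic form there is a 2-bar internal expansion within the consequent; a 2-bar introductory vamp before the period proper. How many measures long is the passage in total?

Basic parallel period: 6 + 6 = 12 bars.
12 (basic form) + 2 (internal expansion) + 2 (introduction) = 16.

16 measures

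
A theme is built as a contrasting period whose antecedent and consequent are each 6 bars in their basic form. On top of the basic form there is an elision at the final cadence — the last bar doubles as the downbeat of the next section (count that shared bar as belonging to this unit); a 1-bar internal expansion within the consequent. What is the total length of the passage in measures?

13 measures

Basic contrasting period: 6 + 6 = 12 bars.
12 (basic form) + 1 (internal expansion) = 13.
The elision shares a bar with the next section but does not change this unit's count.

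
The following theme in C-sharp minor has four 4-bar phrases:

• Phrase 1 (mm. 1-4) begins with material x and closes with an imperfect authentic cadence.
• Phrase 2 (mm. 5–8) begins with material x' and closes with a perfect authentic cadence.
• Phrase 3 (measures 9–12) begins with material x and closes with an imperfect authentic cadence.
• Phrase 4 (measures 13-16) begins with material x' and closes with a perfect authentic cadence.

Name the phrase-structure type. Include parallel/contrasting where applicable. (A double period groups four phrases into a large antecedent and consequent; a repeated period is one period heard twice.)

The cadence pattern IAC–PAC–IAC–PAC is weak–strong twice, and phrases 3–4 restate phrases 1–2: a period heard twice, not a double period (which would end weakly at phrase 2).

repeated period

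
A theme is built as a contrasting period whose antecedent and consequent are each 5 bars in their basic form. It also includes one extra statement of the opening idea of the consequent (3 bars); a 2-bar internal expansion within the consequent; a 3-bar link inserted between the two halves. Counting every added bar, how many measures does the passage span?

18 measures

Basic contrasting period: 5 + 5 = 10 bars.
10 (basic form) + 3 (extra statement) + 2 (internal expansion) + 3 (link) = 18.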